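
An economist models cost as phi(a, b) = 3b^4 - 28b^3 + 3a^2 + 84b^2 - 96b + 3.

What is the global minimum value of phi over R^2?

phi(a,b) separates as P(a) + Q(b) + 3, so its minimum is min P + min Q + 3.
P'(a) = 6a vanishes at a ∈ {0}; Q'(b) = 12(b - 4)(b - 2)(b - 1) vanishes at b ∈ {1, 2, 4}.
Local minima of P (where P''>0): P(0)=0. Local minima of Q: Q(1)=-37, Q(4)=-64.
So the global minimum of phi is P(0) + Q(4) + 3 = 0 − 64 + 3 = -61, attained at (0, 4).

-61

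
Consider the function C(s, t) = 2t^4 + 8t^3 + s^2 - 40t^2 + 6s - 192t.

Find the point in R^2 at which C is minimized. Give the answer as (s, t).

(-3, 3)

C(s,t) separates as P(s) + Q(t), so its minimum is min P + min Q.
P'(s) = 2s + 6 vanishes at s ∈ {-3}; Q'(t) = 8(t - 3)(t + 2)(t + 4) vanishes at t ∈ {-4, -2, 3}.
Local minima of P (where P''>0): P(-3)=-9. Local minima of Q: Q(-4)=128, Q(3)=-558.
So the global minimum of C is P(-3) + Q(3) = -9 − 558 = -567, attained at (-3, 3).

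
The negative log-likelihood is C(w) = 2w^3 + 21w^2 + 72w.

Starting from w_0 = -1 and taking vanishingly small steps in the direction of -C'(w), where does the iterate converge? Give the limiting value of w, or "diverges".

-3

C'(w) = 6(w + 3)(w + 4), so C'(-1) = 36.
Gradient descent moves in the -C' direction, i.e. w is decreasing.
The nearest critical point in that direction is w = -3, where C'' = 6 > 0 (a local minimum). The iterate converges there.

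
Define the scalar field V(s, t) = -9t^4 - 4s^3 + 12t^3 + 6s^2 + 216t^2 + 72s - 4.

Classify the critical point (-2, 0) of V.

local minimum

The mixed partial ∂²V/∂s∂t is 0, so the Hessian at any point is diag(V_ss, V_tt) = diag(12(-2s + 1), 36(-3t^2 + 2t + 12)).
At (-2, 0): H = diag(60, 432).
Both eigenvalues are positive, so H is positive definite: a local minimum.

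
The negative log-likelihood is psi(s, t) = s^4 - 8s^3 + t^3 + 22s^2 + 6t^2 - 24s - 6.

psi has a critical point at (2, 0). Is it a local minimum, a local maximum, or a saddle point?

The mixed partial ∂²psi/∂s∂t is 0, so the Hessian at any point is diag(psi_ss, psi_tt) = diag(4(3s^2 - 12s + 11), 6(t + 2)).
At (2, 0): H = diag(-4, 12).
The eigenvalues have opposite signs, so H is indefinite: a saddle point.

saddle point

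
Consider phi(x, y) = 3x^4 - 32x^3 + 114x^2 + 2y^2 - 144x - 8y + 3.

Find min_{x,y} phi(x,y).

-64

phi(x,y) separates as P(x) + Q(y) + 3, so its minimum is min P + min Q + 3.
P'(x) = 12(x - 4)(x - 3)(x - 1) vanishes at x ∈ {1, 3, 4}; Q'(y) = 4y - 8 vanishes at y ∈ {2}.
Local minima of P (where P''>0): P(1)=-59, P(4)=-32. Local minima of Q: Q(2)=-8.
So the global minimum of phi is P(1) + Q(2) + 3 = -59 − 8 + 3 = -64, attained at (1, 2).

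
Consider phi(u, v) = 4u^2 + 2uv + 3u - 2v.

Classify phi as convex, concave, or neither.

neither

phi is quadratic, so its Hessian is the constant matrix H = [[8, 2], [2, 0]].
det(H) = -4, tr(H) = 8.
det(H) < 0, so H is indefinite: neither convex nor concave.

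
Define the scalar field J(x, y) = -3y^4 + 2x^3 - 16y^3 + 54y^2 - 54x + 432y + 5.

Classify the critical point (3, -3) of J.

The mixed partial ∂²J/∂x∂y is 0, so the Hessian at any point is diag(J_xx, J_yy) = diag(12x, 12(-3y^2 - 8y + 9)).
At (3, -3): H = diag(36, 72).
Both eigenvalues are positive, so H is positive definite: a local minimum.

local minimum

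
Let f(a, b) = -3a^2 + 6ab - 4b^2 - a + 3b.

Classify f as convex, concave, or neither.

f is quadratic, so its Hessian is the constant matrix H = [[-6, 6], [6, -8]].
det(H) = 12, tr(H) = -14.
det(H) > 0 and tr(H) < 0, so H is negative definite everywhere: concave.

concave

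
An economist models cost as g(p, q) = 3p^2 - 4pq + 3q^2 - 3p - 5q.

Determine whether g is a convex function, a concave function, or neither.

g is quadratic, so its Hessian is the constant matrix H = [[6, -4], [-4, 6]].
det(H) = 20, tr(H) = 12.
det(H) > 0 and tr(H) > 0, so H is positive definite everywhere: convex.

convex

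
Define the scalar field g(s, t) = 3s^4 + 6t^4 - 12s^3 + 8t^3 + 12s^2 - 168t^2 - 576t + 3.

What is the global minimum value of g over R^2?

g(s,t) separates as P(s) + Q(t) + 3, so its minimum is min P + min Q + 3.
P'(s) = 12s(s - 2)(s - 1) vanishes at s ∈ {0, 1, 2}; Q'(t) = 24(t - 4)(t + 2)(t + 3) vanishes at t ∈ {-3, -2, 4}.
Local minima of P (where P''>0): P(0)=0, P(2)=0. Local minima of Q: Q(-3)=486, Q(4)=-2944.
So the global minimum of g is P(0) + Q(4) + 3 = 0 − 2944 + 3 = -2941, attained at (0, 4).

-2941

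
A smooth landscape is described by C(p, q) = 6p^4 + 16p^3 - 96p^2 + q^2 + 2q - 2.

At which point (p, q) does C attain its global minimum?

C(p,q) separates as A(p) + B(q) − 2, so its minimum is min A + min B − 2.
A'(p) = 24p(p - 2)(p + 4) vanishes at p ∈ {-4, 0, 2}; B'(q) = 2q + 2 vanishes at q ∈ {-1}.
Local minima of A (where A''>0): A(-4)=-1024, A(2)=-160. Local minima of B: B(-1)=-1.
So the global minimum of C is A(-4) + B(-1) − 2 = -1024 − 1 − 2 = -1027, attained at (-4, -1).

(-4, -1)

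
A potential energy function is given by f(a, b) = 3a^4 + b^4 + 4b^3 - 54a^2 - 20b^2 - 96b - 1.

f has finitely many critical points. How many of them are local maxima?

f separates as a function of a plus a function of b, so ∇f=0 decouples.
∂f/∂a = 12a(a - 3)(a + 3) = 0 at a ∈ {-3, 0, 3}; ∂f/∂b = 4(b - 3)(b + 2)(b + 4) = 0 at b ∈ {-4, -2, 3}.
The Hessian is diagonal: diag(f_aa, f_bb). Second derivatives: f_aa(-3)=216, f_aa(0)=-108, f_aa(3)=216; f_bb(-4)=56, f_bb(-2)=-40, f_bb(3)=140.
Local maxima occur where both diagonal entries negative: (0, -2). Count: 1.

1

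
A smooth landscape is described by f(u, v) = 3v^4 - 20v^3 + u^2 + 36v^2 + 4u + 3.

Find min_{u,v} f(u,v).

f(u,v) separates as P(u) + Q(v) + 3, so its minimum is min P + min Q + 3.
P'(u) = 2u + 4 vanishes at u ∈ {-2}; Q'(v) = 12v(v - 3)(v - 2) vanishes at v ∈ {0, 2, 3}.
Local minima of P (where P''>0): P(-2)=-4. Local minima of Q: Q(0)=0, Q(3)=27.
So the global minimum of f is P(-2) + Q(0) + 3 = -4 + 0 + 3 = -1, attained at (-2, 0).

-1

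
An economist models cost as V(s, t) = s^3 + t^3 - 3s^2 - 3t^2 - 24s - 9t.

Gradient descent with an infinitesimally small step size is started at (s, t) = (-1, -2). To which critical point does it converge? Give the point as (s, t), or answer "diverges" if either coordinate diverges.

diverges

V is separable, so gradient descent decouples: s follows -∂V/∂s, t follows -∂V/∂t.
∂V/∂s = 3(s - 4)(s + 2); at s=-1 this is -15, so s increases.
∂V/∂t = 3(t - 3)(t + 1); at t=-2 this is 15, so t decreases.
The t-coordinate has no critical point in that direction and runs off to infinity.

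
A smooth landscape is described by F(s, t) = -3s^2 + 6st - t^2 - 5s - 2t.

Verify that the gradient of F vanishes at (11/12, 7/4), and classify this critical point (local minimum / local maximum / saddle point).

saddle point

∇F = (-6s + 6t - 5, 6s - 2t - 2); substituting (11/12, 7/4) gives ∇F = (0, 0), so (11/12, 7/4) is indeed a critical point.
The Hessian of F is constant: H = [[-6, 6], [6, -2]].
det(H) = (-6)·(-2) − 6² = -24.
Since det(H) < 0, H is indefinite and the critical point is a saddle point.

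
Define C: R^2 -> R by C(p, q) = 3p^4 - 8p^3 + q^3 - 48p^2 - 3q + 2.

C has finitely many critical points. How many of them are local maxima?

C separates as a function of p plus a function of q, so ∇C=0 decouples.
∂C/∂p = 12p(p - 4)(p + 2) = 0 at p ∈ {-2, 0, 4}; ∂C/∂q = 3(q - 1)(q + 1) = 0 at q ∈ {-1, 1}.
The Hessian is diagonal: diag(C_pp, C_qq). Second derivatives: C_pp(-2)=144, C_pp(0)=-96, C_pp(4)=288; C_qq(-1)=-6, C_qq(1)=6.
Local maxima occur where both diagonal entries negative: (0, -1). Count: 1.

1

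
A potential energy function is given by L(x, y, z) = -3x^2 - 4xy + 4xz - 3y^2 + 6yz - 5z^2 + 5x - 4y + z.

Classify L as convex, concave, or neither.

concave

L is quadratic, so its Hessian is the constant matrix H = [[-6, -4, 4], [-4, -6, 6], [4, 6, -10]].
Leading principal minors: -6, 20, -80.
Signs alternate −, +, − ⇒ H ≺ 0 ⇒ concave.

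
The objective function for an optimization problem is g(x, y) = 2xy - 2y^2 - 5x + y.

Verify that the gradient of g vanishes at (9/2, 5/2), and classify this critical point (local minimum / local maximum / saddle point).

saddle point

∇g = (2y - 5, 2x - 4y + 1); substituting (9/2, 5/2) gives ∇g = (0, 0), so (9/2, 5/2) is indeed a critical point.
The Hessian of g is constant: H = [[0, 2], [2, -4]].
det(H) = 0·(-4) − 2² = -4.
Since det(H) < 0, H is indefinite and the critical point is a saddle point.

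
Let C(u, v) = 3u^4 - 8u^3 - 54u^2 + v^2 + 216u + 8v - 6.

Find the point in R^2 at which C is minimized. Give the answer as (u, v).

(-3, -4)

C(u,v) separates as P(u) + Q(v) − 6, so its minimum is min P + min Q − 6.
P'(u) = 12(u - 3)(u - 2)(u + 3) vanishes at u ∈ {-3, 2, 3}; Q'(v) = 2v + 8 vanishes at v ∈ {-4}.
Local minima of P (where P''>0): P(-3)=-675, P(3)=189. Local minima of Q: Q(-4)=-16.
So the global minimum of C is P(-3) + Q(-4) − 6 = -675 − 16 − 6 = -697, attained at (-3, -4).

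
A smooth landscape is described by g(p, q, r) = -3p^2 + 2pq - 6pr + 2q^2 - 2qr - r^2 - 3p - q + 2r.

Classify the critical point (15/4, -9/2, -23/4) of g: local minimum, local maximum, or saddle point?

saddle point

The Hessian is constant: H = [[-6, 2, -6], [2, 4, -2], [-6, -2, -2]].
Leading principal minors: Δ₁ = -6, Δ₂ = -28, Δ₃ = -16.
The minors fit neither the all-positive nor the alternating-sign pattern, so H is indefinite: a saddle point.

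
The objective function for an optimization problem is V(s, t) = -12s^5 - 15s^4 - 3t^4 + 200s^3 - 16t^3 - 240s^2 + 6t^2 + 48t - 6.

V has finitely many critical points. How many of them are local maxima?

4

V separates as a function of s plus a function of t, so ∇V=0 decouples.
∂V/∂s = -60s(s - 2)(s - 1)(s + 4) = 0 at s ∈ {-4, 0, 1, 2}; ∂V/∂t = -12(t - 1)(t + 1)(t + 4) = 0 at t ∈ {-4, -1, 1}.
The Hessian is diagonal: diag(V_ss, V_tt). Second derivatives: V_ss(-4)=7200, V_ss(0)=-480, V_ss(1)=300, V_ss(2)=-720; V_tt(-4)=-180, V_tt(-1)=72, V_tt(1)=-120.
Local maxima occur where both diagonal entries negative: (0, -4), (0, 1), (2, -4), (2, 1). Count: 4.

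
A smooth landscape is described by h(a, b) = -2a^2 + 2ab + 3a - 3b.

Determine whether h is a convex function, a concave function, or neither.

neither

h is quadratic, so its Hessian is the constant matrix H = [[-4, 2], [2, 0]].
det(H) = -4, tr(H) = -4.
det(H) < 0, so H is indefinite: neither convex nor concave.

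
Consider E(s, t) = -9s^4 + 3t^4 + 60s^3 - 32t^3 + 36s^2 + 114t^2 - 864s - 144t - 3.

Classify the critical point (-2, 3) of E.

The mixed partial ∂²E/∂s∂t is 0, so the Hessian at any point is diag(E_ss, E_tt) = diag(36(-3s^2 + 10s + 2), 12(3t^2 - 16t + 19)).
At (-2, 3): H = diag(-1080, -24).
Both eigenvalues are negative, so H is negative definite: a local maximum.

local maximum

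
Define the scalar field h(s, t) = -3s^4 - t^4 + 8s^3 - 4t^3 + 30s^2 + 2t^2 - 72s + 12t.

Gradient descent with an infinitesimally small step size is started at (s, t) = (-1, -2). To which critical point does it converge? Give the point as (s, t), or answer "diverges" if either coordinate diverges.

h is separable, so gradient descent decouples: s follows -∂h/∂s, t follows -∂h/∂t.
∂h/∂s = -12(s - 3)(s - 1)(s + 2); at s=-1 this is -96, so s increases.
∂h/∂t = -4(t - 1)(t + 1)(t + 3); at t=-2 this is -12, so t increases.
s converges to its nearest critical value 1 (a local min of the s-part); t converges to -1. The iterate converges to (1, -1).

(1, -1)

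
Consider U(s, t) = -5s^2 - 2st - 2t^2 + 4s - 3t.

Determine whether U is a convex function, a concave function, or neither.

concave

U is quadratic, so its Hessian is the constant matrix H = [[-10, -2], [-2, -4]].
det(H) = 36, tr(H) = -14.
det(H) > 0 and tr(H) < 0, so H is negative definite everywhere: concave.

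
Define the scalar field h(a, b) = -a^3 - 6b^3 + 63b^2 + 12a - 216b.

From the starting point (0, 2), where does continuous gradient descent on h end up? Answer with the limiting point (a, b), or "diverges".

(-2, 3)

h is separable, so gradient descent decouples: a follows -∂h/∂a, b follows -∂h/∂b.
∂h/∂a = -3(a - 2)(a + 2); at a=0 this is 12, so a decreases.
∂h/∂b = -18(b - 4)(b - 3); at b=2 this is -36, so b increases.
a converges to its nearest critical value -2 (a local min of the a-part); b converges to 3. The iterate converges to (-2, 3).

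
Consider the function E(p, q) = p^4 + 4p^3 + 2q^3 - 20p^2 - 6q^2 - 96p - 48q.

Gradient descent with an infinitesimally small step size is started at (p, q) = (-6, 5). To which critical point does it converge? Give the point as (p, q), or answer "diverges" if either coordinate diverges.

(-4, 4)

E is separable, so gradient descent decouples: p follows -∂E/∂p, q follows -∂E/∂q.
∂E/∂p = 4(p - 3)(p + 2)(p + 4); at p=-6 this is -288, so p increases.
∂E/∂q = 6(q - 4)(q + 2); at q=5 this is 42, so q decreases.
p converges to its nearest critical value -4 (a local min of the p-part); q converges to 4. The iterate converges to (-4, 4).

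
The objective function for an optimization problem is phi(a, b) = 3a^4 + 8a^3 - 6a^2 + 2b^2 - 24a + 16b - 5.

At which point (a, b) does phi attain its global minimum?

(1, -4)

phi(a,b) separates as P(a) + Q(b) − 5, so its minimum is min P + min Q − 5.
P'(a) = 12(a - 1)(a + 1)(a + 2) vanishes at a ∈ {-2, -1, 1}; Q'(b) = 4b + 16 vanishes at b ∈ {-4}.
Local minima of P (where P''>0): P(-2)=8, P(1)=-19. Local minima of Q: Q(-4)=-32.
So the global minimum of phi is P(1) + Q(-4) − 5 = -19 − 32 − 5 = -56, attained at (1, -4).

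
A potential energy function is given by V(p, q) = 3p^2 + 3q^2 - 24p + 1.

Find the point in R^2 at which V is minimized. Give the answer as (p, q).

(4, 0)

V(p,q) separates as A(p) + B(q) + 1, so its minimum is min A + min B + 1.
A'(p) = 6p - 24 vanishes at p ∈ {4}; B'(q) = 6q vanishes at q ∈ {0}.
Local minima of A (where A''>0): A(4)=-48. Local minima of B: B(0)=0.
So the global minimum of V is A(4) + B(0) + 1 = -48 + 0 + 1 = -47, attained at (4, 0).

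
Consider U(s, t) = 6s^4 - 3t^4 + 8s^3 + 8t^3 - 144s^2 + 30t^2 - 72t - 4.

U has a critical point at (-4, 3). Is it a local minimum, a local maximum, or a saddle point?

The mixed partial ∂²U/∂s∂t is 0, so the Hessian at any point is diag(U_ss, U_tt) = diag(24(3s^2 + 2s - 12), 12(-3t^2 + 4t + 5)).
At (-4, 3): H = diag(672, -120).
The eigenvalues have opposite signs, so H is indefinite: a saddle point.

saddle point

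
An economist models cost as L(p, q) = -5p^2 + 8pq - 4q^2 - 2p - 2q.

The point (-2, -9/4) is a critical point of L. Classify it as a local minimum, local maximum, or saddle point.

The Hessian of L is constant: H = [[-10, 8], [8, -8]].
det(H) = (-10)·(-8) − 8² = 16.
det(H) > 0 and tr(H) = -18 < 0, so H is negative definite and the point is a local maximum.

local maximum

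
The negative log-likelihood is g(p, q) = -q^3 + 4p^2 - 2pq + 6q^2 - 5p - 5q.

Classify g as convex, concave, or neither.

The term -q^3 is cubic, so the Hessian is not constant.
∂²g/∂q² = -6q + 12, which takes both signs as q varies (negative for sufficiently large q). A diagonal entry of the Hessian changing sign means the Hessian is neither positive- nor negative-semidefinite on all of R^2.

neither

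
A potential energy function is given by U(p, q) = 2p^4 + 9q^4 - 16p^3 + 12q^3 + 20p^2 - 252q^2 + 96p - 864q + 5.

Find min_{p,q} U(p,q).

U(p,q) separates as A(p) + B(q) + 5, so its minimum is min A + min B + 5.
A'(p) = 8(p - 4)(p - 3)(p + 1) vanishes at p ∈ {-1, 3, 4}; B'(q) = 36(q - 4)(q + 2)(q + 3) vanishes at q ∈ {-3, -2, 4}.
Local minima of A (where A''>0): A(-1)=-58, A(4)=192. Local minima of B: B(-3)=729, B(4)=-4416.
So the global minimum of U is A(-1) + B(4) + 5 = -58 − 4416 + 5 = -4469, attained at (-1, 4).

-4469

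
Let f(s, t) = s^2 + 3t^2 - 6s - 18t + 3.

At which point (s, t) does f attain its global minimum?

(3, 3)

f(s,t) separates as P(s) + Q(t) + 3, so its minimum is min P + min Q + 3.
P'(s) = 2s - 6 vanishes at s ∈ {3}; Q'(t) = 6(t - 3) vanishes at t ∈ {3}.
Local minima of P (where P''>0): P(3)=-9. Local minima of Q: Q(3)=-27.
So the global minimum of f is P(3) + Q(3) + 3 = -9 − 27 + 3 = -33, attained at (3, 3).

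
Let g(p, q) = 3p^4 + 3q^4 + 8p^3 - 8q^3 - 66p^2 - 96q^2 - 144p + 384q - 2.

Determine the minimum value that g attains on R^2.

g(p,q) separates as A(p) + B(q) − 2, so its minimum is min A + min B − 2.
A'(p) = 12(p - 3)(p + 1)(p + 4) vanishes at p ∈ {-4, -1, 3}; B'(q) = 12(q - 4)(q - 2)(q + 4) vanishes at q ∈ {-4, 2, 4}.
Local minima of A (where A''>0): A(-4)=-224, A(3)=-567. Local minima of B: B(-4)=-1792, B(4)=256.
So the global minimum of g is A(3) + B(-4) − 2 = -567 − 1792 − 2 = -2361, attained at (3, -4).

-2361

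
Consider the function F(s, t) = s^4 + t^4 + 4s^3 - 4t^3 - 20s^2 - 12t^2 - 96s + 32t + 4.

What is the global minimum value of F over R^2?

-339

F(s,t) separates as P(s) + Q(t) + 4, so its minimum is min P + min Q + 4.
P'(s) = 4(s - 3)(s + 2)(s + 4) vanishes at s ∈ {-4, -2, 3}; Q'(t) = 4(t - 4)(t - 1)(t + 2) vanishes at t ∈ {-2, 1, 4}.
Local minima of P (where P''>0): P(-4)=64, P(3)=-279. Local minima of Q: Q(-2)=-64, Q(4)=-64.
So the global minimum of F is P(3) + Q(-2) + 4 = -279 − 64 + 4 = -339, attained at (3, -2).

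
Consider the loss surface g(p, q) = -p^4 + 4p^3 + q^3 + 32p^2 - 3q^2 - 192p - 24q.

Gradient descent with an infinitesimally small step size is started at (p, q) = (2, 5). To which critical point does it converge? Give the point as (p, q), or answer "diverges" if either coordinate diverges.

g is separable, so gradient descent decouples: p follows -∂g/∂p, q follows -∂g/∂q.
∂g/∂p = -4(p - 4)(p - 3)(p + 4); at p=2 this is -48, so p increases.
∂g/∂q = 3(q - 4)(q + 2); at q=5 this is 21, so q decreases.
p converges to its nearest critical value 3 (a local min of the p-part); q converges to 4. The iterate converges to (3, 4).

(3, 4)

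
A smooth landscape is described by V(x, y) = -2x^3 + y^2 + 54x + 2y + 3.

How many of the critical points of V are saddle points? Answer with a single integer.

V separates as a function of x plus a function of y, so ∇V=0 decouples.
∂V/∂x = -6(x - 3)(x + 3) = 0 at x ∈ {-3, 3}; ∂V/∂y = 2(y + 1) = 0 at y ∈ {-1}.
The Hessian is diagonal: diag(V_xx, V_yy). Second derivatives: V_xx(-3)=36, V_xx(3)=-36; V_yy(-1)=2.
Saddle points occur where the two diagonal entries have opposite signs: (3, -1). Count: 1.

1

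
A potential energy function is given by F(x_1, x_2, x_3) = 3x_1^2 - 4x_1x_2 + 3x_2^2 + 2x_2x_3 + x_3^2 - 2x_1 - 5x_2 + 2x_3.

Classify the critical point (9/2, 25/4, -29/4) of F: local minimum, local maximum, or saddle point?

The Hessian is constant: H = [[6, -4, 0], [-4, 6, 2], [0, 2, 2]].
Leading principal minors: Δ₁ = 6, Δ₂ = 20, Δ₃ = 16.
All leading minors are positive, so H is positive definite: a local minimum.

local minimum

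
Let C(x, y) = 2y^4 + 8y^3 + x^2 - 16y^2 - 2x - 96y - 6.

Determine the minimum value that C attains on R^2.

-167

C(x,y) separates as P(x) + Q(y) − 6, so its minimum is min P + min Q − 6.
P'(x) = 2x - 2 vanishes at x ∈ {1}; Q'(y) = 8(y - 2)(y + 2)(y + 3) vanishes at y ∈ {-3, -2, 2}.
Local minima of P (where P''>0): P(1)=-1. Local minima of Q: Q(-3)=90, Q(2)=-160.
So the global minimum of C is P(1) + Q(2) − 6 = -1 − 160 − 6 = -167, attained at (1, 2).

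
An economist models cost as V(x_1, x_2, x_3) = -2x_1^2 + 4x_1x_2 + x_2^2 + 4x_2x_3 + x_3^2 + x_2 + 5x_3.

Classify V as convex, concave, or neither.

neither

V is quadratic, so its Hessian is the constant matrix H = [[-4, 4, 0], [4, 2, 4], [0, 4, 2]].
Leading principal minors: -4, -24, 16.
Neither pattern holds ⇒ H is indefinite ⇒ neither convex nor concave.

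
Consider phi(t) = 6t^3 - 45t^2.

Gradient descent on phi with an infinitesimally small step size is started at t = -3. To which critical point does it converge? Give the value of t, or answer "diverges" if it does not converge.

diverges

phi'(t) = 18t(t - 5), so phi'(-3) = 432.
Gradient descent moves in the -phi' direction, i.e. t is decreasing.
There is no critical point below t=-3, and phi' keeps the same sign, so the iterate runs off to −∞.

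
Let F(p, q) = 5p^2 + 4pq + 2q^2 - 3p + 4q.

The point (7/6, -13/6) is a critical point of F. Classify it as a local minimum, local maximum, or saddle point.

local minimum

The Hessian of F is constant: H = [[10, 4], [4, 4]].
det(H) = 10·4 − 4² = 24.
det(H) > 0 and tr(H) = 14 > 0, so H is positive definite and the point is a local minimum.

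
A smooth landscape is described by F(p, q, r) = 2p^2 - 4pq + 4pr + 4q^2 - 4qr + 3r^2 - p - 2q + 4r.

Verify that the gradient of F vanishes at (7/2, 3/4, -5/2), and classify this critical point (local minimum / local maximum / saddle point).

∇F = (4p - 4q + 4r - 1, -4p + 8q - 4r - 2, 4p - 4q + 6r + 4); substituting (7/2, 3/4, -5/2) gives ∇F = (0, 0, 0), so (7/2, 3/4, -5/2) is indeed a critical point.
The Hessian is constant: H = [[4, -4, 4], [-4, 8, -4], [4, -4, 6]].
Leading principal minors: Δ₁ = 4, Δ₂ = 16, Δ₃ = 32.
All leading minors are positive, so H is positive definite: a local minimum.

local minimum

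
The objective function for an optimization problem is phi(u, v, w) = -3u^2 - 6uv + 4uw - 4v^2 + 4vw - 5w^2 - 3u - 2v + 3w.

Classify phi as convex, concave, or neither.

phi is quadratic, so its Hessian is the constant matrix H = [[-6, -6, 4], [-6, -8, 4], [4, 4, -10]].
Leading principal minors: -6, 12, -88.
Signs alternate −, +, − ⇒ H ≺ 0 ⇒ concave.

concave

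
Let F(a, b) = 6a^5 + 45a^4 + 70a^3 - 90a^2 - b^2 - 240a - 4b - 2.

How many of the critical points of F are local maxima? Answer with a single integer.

2

F separates as a function of a plus a function of b, so ∇F=0 decouples.
∂F/∂a = 30(a - 1)(a + 1)(a + 2)(a + 4) = 0 at a ∈ {-4, -2, -1, 1}; ∂F/∂b = -2(b + 2) = 0 at b ∈ {-2}.
The Hessian is diagonal: diag(F_aa, F_bb). Second derivatives: F_aa(-4)=-900, F_aa(-2)=180, F_aa(-1)=-180, F_aa(1)=900; F_bb(-2)=-2.
Local maxima occur where both diagonal entries negative: (-4, -2), (-1, -2). Count: 2.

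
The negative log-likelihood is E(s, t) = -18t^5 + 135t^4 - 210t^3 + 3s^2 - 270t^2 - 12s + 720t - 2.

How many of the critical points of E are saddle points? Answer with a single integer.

2

E separates as a function of s plus a function of t, so ∇E=0 decouples.
∂E/∂s = 6(s - 2) = 0 at s ∈ {2}; ∂E/∂t = -90(t - 4)(t - 2)(t - 1)(t + 1) = 0 at t ∈ {-1, 1, 2, 4}.
The Hessian is diagonal: diag(E_ss, E_tt). Second derivatives: E_ss(2)=6; E_tt(-1)=2700, E_tt(1)=-540, E_tt(2)=540, E_tt(4)=-2700.
Saddle points occur where the two diagonal entries have opposite signs: (2, 1), (2, 4). Count: 2.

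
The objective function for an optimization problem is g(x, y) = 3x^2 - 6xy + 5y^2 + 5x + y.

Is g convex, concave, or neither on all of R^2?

g is quadratic, so its Hessian is the constant matrix H = [[6, -6], [-6, 10]].
det(H) = 24, tr(H) = 16.
det(H) > 0 and tr(H) > 0, so H is positive definite everywhere: convex.

convex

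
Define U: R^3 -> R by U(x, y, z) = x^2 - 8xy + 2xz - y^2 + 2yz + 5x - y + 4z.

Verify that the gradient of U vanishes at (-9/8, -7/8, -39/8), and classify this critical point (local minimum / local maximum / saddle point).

saddle point

∇U = (2x - 8y + 2z + 5, -8x - 2y + 2z - 1, 2x + 2y + 4); substituting (-9/8, -7/8, -39/8) gives ∇U = (0, 0, 0), so (-9/8, -7/8, -39/8) is indeed a critical point.
The Hessian is constant: H = [[2, -8, 2], [-8, -2, 2], [2, 2, 0]].
Leading principal minors: Δ₁ = 2, Δ₂ = -68, Δ₃ = -64.
The minors fit neither the all-positive nor the alternating-sign pattern, so H is indefinite: a saddle point.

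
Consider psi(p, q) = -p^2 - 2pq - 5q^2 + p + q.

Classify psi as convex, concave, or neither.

psi is quadratic, so its Hessian is the constant matrix H = [[-2, -2], [-2, -10]].
det(H) = 16, tr(H) = -12.
det(H) > 0 and tr(H) < 0, so H is negative definite everywhere: concave.

concave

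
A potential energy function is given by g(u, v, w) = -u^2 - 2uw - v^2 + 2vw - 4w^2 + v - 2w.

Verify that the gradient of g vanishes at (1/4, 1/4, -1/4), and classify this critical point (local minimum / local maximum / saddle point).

local maximum

∇g = (-2u - 2w, -2v + 2w + 1, -2u + 2v - 8w - 2); substituting (1/4, 1/4, -1/4) gives ∇g = (0, 0, 0), so (1/4, 1/4, -1/4) is indeed a critical point.
The Hessian is constant: H = [[-2, 0, -2], [0, -2, 2], [-2, 2, -8]].
Leading principal minors: Δ₁ = -2, Δ₂ = 4, Δ₃ = -16.
The minors alternate sign starting negative (−, +, −), so H is negative definite: a local maximum.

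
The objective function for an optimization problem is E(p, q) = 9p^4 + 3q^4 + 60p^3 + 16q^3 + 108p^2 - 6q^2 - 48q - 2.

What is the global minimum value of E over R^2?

E(p,q) separates as A(p) + B(q) − 2, so its minimum is min A + min B − 2.
A'(p) = 36p(p + 2)(p + 3) vanishes at p ∈ {-3, -2, 0}; B'(q) = 12(q - 1)(q + 1)(q + 4) vanishes at q ∈ {-4, -1, 1}.
Local minima of A (where A''>0): A(-3)=81, A(0)=0. Local minima of B: B(-4)=-160, B(1)=-35.
So the global minimum of E is A(0) + B(-4) − 2 = 0 − 160 − 2 = -162, attained at (0, -4).

-162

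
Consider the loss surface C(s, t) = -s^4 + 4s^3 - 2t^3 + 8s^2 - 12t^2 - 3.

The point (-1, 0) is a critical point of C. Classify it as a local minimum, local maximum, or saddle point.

local maximum

The mixed partial ∂²C/∂s∂t is 0, so the Hessian at any point is diag(C_ss, C_tt) = diag(4(-3s^2 + 6s + 4), -12(t + 2)).
At (-1, 0): H = diag(-20, -24).
Both eigenvalues are negative, so H is negative definite: a local maximum.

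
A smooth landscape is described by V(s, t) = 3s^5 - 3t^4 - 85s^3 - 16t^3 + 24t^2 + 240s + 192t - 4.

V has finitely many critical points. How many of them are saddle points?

V separates as a function of s plus a function of t, so ∇V=0 decouples.
∂V/∂s = 15(s - 4)(s - 1)(s + 1)(s + 4) = 0 at s ∈ {-4, -1, 1, 4}; ∂V/∂t = -12(t - 2)(t + 2)(t + 4) = 0 at t ∈ {-4, -2, 2}.
The Hessian is diagonal: diag(V_ss, V_tt). Second derivatives: V_ss(-4)=-1800, V_ss(-1)=450, V_ss(1)=-450, V_ss(4)=1800; V_tt(-4)=-144, V_tt(-2)=96, V_tt(2)=-288.
Saddle points occur where the two diagonal entries have opposite signs: (-4, -2), (-1, -4), (-1, 2), (1, -2), (4, -4), (4, 2). Count: 6.

6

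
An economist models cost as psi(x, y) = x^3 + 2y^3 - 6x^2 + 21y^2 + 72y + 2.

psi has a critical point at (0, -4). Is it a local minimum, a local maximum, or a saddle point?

local maximum

The mixed partial ∂²psi/∂x∂y is 0, so the Hessian at any point is diag(psi_xx, psi_yy) = diag(6(x - 2), 6(2y + 7)).
At (0, -4): H = diag(-12, -6).
Both eigenvalues are negative, so H is negative definite: a local maximum.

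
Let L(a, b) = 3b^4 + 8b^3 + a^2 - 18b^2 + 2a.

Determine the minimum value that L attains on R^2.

-136

L(a,b) separates as P(a) + Q(b), so its minimum is min P + min Q.
P'(a) = 2a + 2 vanishes at a ∈ {-1}; Q'(b) = 12b(b - 1)(b + 3) vanishes at b ∈ {-3, 0, 1}.
Local minima of P (where P''>0): P(-1)=-1. Local minima of Q: Q(-3)=-135, Q(1)=-7.
So the global minimum of L is P(-1) + Q(-3) = -1 − 135 = -136, attained at (-1, -3).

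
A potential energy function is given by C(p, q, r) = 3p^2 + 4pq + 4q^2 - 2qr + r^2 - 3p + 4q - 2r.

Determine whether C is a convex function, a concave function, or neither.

C is quadratic, so its Hessian is the constant matrix H = [[6, 4, 0], [4, 8, -2], [0, -2, 2]].
Leading principal minors: 6, 32, 40.
All positive ⇒ H ≻ 0 ⇒ convex.

convex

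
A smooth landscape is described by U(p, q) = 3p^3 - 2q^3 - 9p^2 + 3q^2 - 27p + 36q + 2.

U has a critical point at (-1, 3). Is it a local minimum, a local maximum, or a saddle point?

The mixed partial ∂²U/∂p∂q is 0, so the Hessian at any point is diag(U_pp, U_qq) = diag(18(p - 1), 6(-2q + 1)).
At (-1, 3): H = diag(-36, -30).
Both eigenvalues are negative, so H is negative definite: a local maximum.

local maximum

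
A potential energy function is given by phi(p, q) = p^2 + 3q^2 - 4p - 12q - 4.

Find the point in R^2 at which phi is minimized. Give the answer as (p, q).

phi(p,q) separates as A(p) + B(q) − 4, so its minimum is min A + min B − 4.
A'(p) = 2p - 4 vanishes at p ∈ {2}; B'(q) = 6q - 12 vanishes at q ∈ {2}.
Local minima of A (where A''>0): A(2)=-4. Local minima of B: B(2)=-12.
So the global minimum of phi is A(2) + B(2) − 4 = -4 − 12 − 4 = -20, attained at (2, 2).

(2, 2)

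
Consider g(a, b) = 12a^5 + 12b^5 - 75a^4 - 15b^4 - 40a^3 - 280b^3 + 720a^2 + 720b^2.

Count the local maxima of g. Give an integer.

g separates as a function of a plus a function of b, so ∇g=0 decouples.
∂g/∂a = 60a(a - 4)(a - 3)(a + 2) = 0 at a ∈ {-2, 0, 3, 4}; ∂g/∂b = 60b(b - 3)(b - 2)(b + 4) = 0 at b ∈ {-4, 0, 2, 3}.
The Hessian is diagonal: diag(g_aa, g_bb). Second derivatives: g_aa(-2)=-3600, g_aa(0)=1440, g_aa(3)=-900, g_aa(4)=1440; g_bb(-4)=-10080, g_bb(0)=1440, g_bb(2)=-720, g_bb(3)=1260.
Local maxima occur where both diagonal entries negative: (-2, -4), (-2, 2), (3, -4), (3, 2). Count: 4.

4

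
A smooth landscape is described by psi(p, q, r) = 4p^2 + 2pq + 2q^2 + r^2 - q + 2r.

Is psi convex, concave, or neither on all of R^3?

psi is quadratic, so its Hessian is the constant matrix H = [[8, 2, 0], [2, 4, 0], [0, 0, 2]].
Leading principal minors: 8, 28, 56.
All positive ⇒ H ≻ 0 ⇒ convex.

convex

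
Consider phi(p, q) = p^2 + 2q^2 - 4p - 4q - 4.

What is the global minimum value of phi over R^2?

phi(p,q) separates as A(p) + B(q) − 4, so its minimum is min A + min B − 4.
A'(p) = 2p - 4 vanishes at p ∈ {2}; B'(q) = 4q - 4 vanishes at q ∈ {1}.
Local minima of A (where A''>0): A(2)=-4. Local minima of B: B(1)=-2.
So the global minimum of phi is A(2) + B(1) − 4 = -4 − 2 − 4 = -10, attained at (2, 1).

-10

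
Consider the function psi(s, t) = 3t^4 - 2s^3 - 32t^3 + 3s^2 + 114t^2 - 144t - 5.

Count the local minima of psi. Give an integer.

psi separates as a function of s plus a function of t, so ∇psi=0 decouples.
∂psi/∂s = -6s(s - 1) = 0 at s ∈ {0, 1}; ∂psi/∂t = 12(t - 4)(t - 3)(t - 1) = 0 at t ∈ {1, 3, 4}.
The Hessian is diagonal: diag(psi_ss, psi_tt). Second derivatives: psi_ss(0)=6, psi_ss(1)=-6; psi_tt(1)=72, psi_tt(3)=-24, psi_tt(4)=36.
Local minima occur where both diagonal entries positive: (0, 1), (0, 4). Count: 2.

2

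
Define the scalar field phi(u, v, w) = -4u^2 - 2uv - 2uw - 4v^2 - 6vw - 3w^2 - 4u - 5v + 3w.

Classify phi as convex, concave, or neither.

concave

phi is quadratic, so its Hessian is the constant matrix H = [[-8, -2, -2], [-2, -8, -6], [-2, -6, -6]].
Leading principal minors: -8, 60, -88.
Signs alternate −, +, − ⇒ H ≺ 0 ⇒ concave.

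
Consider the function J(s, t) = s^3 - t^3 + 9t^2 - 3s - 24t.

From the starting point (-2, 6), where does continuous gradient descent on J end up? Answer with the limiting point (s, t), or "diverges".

diverges

J is separable, so gradient descent decouples: s follows -∂J/∂s, t follows -∂J/∂t.
∂J/∂s = 3(s - 1)(s + 1); at s=-2 this is 9, so s decreases.
∂J/∂t = -3(t - 4)(t - 2); at t=6 this is -24, so t increases.
The s-coordinate has no critical point in that direction and runs off to infinity.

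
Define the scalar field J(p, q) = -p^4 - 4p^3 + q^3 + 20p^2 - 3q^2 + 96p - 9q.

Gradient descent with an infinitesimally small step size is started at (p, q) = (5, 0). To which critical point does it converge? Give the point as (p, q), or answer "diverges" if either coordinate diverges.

diverges

J is separable, so gradient descent decouples: p follows -∂J/∂p, q follows -∂J/∂q.
∂J/∂p = -4(p - 3)(p + 2)(p + 4); at p=5 this is -504, so p increases.
∂J/∂q = 3(q - 3)(q + 1); at q=0 this is -9, so q increases.
The p-coordinate has no critical point in that direction and runs off to infinity.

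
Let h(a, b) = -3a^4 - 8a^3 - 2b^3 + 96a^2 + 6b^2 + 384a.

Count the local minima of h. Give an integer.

h separates as a function of a plus a function of b, so ∇h=0 decouples.
∂h/∂a = -12(a - 4)(a + 2)(a + 4) = 0 at a ∈ {-4, -2, 4}; ∂h/∂b = -6b(b - 2) = 0 at b ∈ {0, 2}.
The Hessian is diagonal: diag(h_aa, h_bb). Second derivatives: h_aa(-4)=-192, h_aa(-2)=144, h_aa(4)=-576; h_bb(0)=12, h_bb(2)=-12.
Local minima occur where both diagonal entries positive: (-2, 0). Count: 1.

1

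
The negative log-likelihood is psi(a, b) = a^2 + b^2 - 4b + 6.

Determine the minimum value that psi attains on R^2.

2

psi(a,b) separates as P(a) + Q(b) + 6, so its minimum is min P + min Q + 6.
P'(a) = 2a vanishes at a ∈ {0}; Q'(b) = 2b - 4 vanishes at b ∈ {2}.
Local minima of P (where P''>0): P(0)=0. Local minima of Q: Q(2)=-4.
So the global minimum of psi is P(0) + Q(2) + 6 = 0 − 4 + 6 = 2, attained at (0, 2).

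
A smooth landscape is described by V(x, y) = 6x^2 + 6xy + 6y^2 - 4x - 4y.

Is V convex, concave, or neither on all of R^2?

convex

V is quadratic, so its Hessian is the constant matrix H = [[12, 6], [6, 12]].
det(H) = 108, tr(H) = 24.
det(H) > 0 and tr(H) > 0, so H is positive definite everywhere: convex.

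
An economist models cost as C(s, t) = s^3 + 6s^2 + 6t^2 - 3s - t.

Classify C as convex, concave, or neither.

The term s^3 is cubic, so the Hessian is not constant.
∂²C/∂s² = 6s + 12, which takes both signs as s varies (negative for sufficiently negative s). A diagonal entry of the Hessian changing sign means the Hessian is neither positive- nor negative-semidefinite on all of R^2.

neither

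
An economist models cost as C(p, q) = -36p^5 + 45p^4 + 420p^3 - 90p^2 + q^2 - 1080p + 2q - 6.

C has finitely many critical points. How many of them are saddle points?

C separates as a function of p plus a function of q, so ∇C=0 decouples.
∂C/∂p = -180(p - 3)(p - 1)(p + 1)(p + 2) = 0 at p ∈ {-2, -1, 1, 3}; ∂C/∂q = 2(q + 1) = 0 at q ∈ {-1}.
The Hessian is diagonal: diag(C_pp, C_qq). Second derivatives: C_pp(-2)=2700, C_pp(-1)=-1440, C_pp(1)=2160, C_pp(3)=-7200; C_qq(-1)=2.
Saddle points occur where the two diagonal entries have opposite signs: (-1, -1), (3, -1). Count: 2.

2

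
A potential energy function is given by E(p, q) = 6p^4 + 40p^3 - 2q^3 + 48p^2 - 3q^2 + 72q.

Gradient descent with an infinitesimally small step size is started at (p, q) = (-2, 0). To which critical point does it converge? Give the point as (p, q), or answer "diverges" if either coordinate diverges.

E is separable, so gradient descent decouples: p follows -∂E/∂p, q follows -∂E/∂q.
∂E/∂p = 24p(p + 1)(p + 4); at p=-2 this is 96, so p decreases.
∂E/∂q = -6(q - 3)(q + 4); at q=0 this is 72, so q decreases.
p converges to its nearest critical value -4 (a local min of the p-part); q converges to -4. The iterate converges to (-4, -4).

(-4, -4)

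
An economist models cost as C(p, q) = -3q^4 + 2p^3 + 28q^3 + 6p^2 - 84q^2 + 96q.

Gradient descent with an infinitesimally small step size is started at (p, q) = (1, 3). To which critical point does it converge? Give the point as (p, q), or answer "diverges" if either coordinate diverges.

(0, 2)

C is separable, so gradient descent decouples: p follows -∂C/∂p, q follows -∂C/∂q.
∂C/∂p = 6p(p + 2); at p=1 this is 18, so p decreases.
∂C/∂q = -12(q - 4)(q - 2)(q - 1); at q=3 this is 24, so q decreases.
p converges to its nearest critical value 0 (a local min of the p-part); q converges to 2. The iterate converges to (0, 2).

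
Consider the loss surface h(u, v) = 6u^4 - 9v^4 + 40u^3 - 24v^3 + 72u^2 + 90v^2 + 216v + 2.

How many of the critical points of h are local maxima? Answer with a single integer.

2

h separates as a function of u plus a function of v, so ∇h=0 decouples.
∂h/∂u = 24u(u + 2)(u + 3) = 0 at u ∈ {-3, -2, 0}; ∂h/∂v = -36(v - 2)(v + 1)(v + 3) = 0 at v ∈ {-3, -1, 2}.
The Hessian is diagonal: diag(h_uu, h_vv). Second derivatives: h_uu(-3)=72, h_uu(-2)=-48, h_uu(0)=144; h_vv(-3)=-360, h_vv(-1)=216, h_vv(2)=-540.
Local maxima occur where both diagonal entries negative: (-2, -3), (-2, 2). Count: 2.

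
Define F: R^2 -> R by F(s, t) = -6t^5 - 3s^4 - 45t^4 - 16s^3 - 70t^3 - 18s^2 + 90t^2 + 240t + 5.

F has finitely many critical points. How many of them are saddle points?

F separates as a function of s plus a function of t, so ∇F=0 decouples.
∂F/∂s = -12s(s + 1)(s + 3) = 0 at s ∈ {-3, -1, 0}; ∂F/∂t = -30(t - 1)(t + 1)(t + 2)(t + 4) = 0 at t ∈ {-4, -2, -1, 1}.
The Hessian is diagonal: diag(F_ss, F_tt). Second derivatives: F_ss(-3)=-72, F_ss(-1)=24, F_ss(0)=-36; F_tt(-4)=900, F_tt(-2)=-180, F_tt(-1)=180, F_tt(1)=-900.
Saddle points occur where the two diagonal entries have opposite signs: (-3, -4), (-3, -1), (-1, -2), (-1, 1), (0, -4), (0, -1). Count: 6.

6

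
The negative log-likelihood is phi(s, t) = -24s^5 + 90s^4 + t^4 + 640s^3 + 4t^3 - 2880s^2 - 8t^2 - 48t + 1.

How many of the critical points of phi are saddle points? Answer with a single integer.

phi separates as a function of s plus a function of t, so ∇phi=0 decouples.
∂phi/∂s = -120s(s - 4)(s - 3)(s + 4) = 0 at s ∈ {-4, 0, 3, 4}; ∂phi/∂t = 4(t - 2)(t + 2)(t + 3) = 0 at t ∈ {-3, -2, 2}.
The Hessian is diagonal: diag(phi_ss, phi_tt). Second derivatives: phi_ss(-4)=26880, phi_ss(0)=-5760, phi_ss(3)=2520, phi_ss(4)=-3840; phi_tt(-3)=20, phi_tt(-2)=-16, phi_tt(2)=80.
Saddle points occur where the two diagonal entries have opposite signs: (-4, -2), (0, -3), (0, 2), (3, -2), (4, -3), (4, 2). Count: 6.

6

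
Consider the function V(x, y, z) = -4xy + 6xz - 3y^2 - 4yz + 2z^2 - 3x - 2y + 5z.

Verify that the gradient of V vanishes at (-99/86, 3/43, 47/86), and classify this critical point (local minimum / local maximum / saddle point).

∇V = (-4y + 6z - 3, -4x - 6y - 4z - 2, 6x - 4y + 4z + 5); substituting (-99/86, 3/43, 47/86) gives ∇V = (0, 0, 0), so (-99/86, 3/43, 47/86) is indeed a critical point.
The Hessian is constant: H = [[0, -4, 6], [-4, -6, -4], [6, -4, 4]].
Leading principal minors: Δ₁ = 0, Δ₂ = -16, Δ₃ = 344.
The minors fit neither the all-positive nor the alternating-sign pattern, so H is indefinite: a saddle point.

saddle point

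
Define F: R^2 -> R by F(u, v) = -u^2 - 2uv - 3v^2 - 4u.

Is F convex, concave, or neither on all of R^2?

F is quadratic, so its Hessian is the constant matrix H = [[-2, -2], [-2, -6]].
det(H) = 8, tr(H) = -8.
det(H) > 0 and tr(H) < 0, so H is negative definite everywhere: concave.

concave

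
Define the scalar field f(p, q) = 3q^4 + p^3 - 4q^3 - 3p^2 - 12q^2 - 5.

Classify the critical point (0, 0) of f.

The mixed partial ∂²f/∂p∂q is 0, so the Hessian at any point is diag(f_pp, f_qq) = diag(6(p - 1), 12(3q^2 - 2q - 2)).
At (0, 0): H = diag(-6, -24).
Both eigenvalues are negative, so H is negative definite: a local maximum.

local maximum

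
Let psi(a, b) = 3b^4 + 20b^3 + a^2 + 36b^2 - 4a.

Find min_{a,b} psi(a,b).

-4

psi(a,b) separates as P(a) + Q(b), so its minimum is min P + min Q.
P'(a) = 2a - 4 vanishes at a ∈ {2}; Q'(b) = 12b(b + 2)(b + 3) vanishes at b ∈ {-3, -2, 0}.
Local minima of P (where P''>0): P(2)=-4. Local minima of Q: Q(-3)=27, Q(0)=0.
So the global minimum of psi is P(2) + Q(0) = -4 + 0 = -4, attained at (2, 0).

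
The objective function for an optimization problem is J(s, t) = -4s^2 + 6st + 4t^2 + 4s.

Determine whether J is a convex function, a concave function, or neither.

J is quadratic, so its Hessian is the constant matrix H = [[-8, 6], [6, 8]].
det(H) = -100, tr(H) = 0.
det(H) < 0, so H is indefinite: neither convex nor concave.

neither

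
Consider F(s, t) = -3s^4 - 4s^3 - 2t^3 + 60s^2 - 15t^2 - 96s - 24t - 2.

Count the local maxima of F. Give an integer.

2

F separates as a function of s plus a function of t, so ∇F=0 decouples.
∂F/∂s = -12(s - 2)(s - 1)(s + 4) = 0 at s ∈ {-4, 1, 2}; ∂F/∂t = -6(t + 1)(t + 4) = 0 at t ∈ {-4, -1}.
The Hessian is diagonal: diag(F_ss, F_tt). Second derivatives: F_ss(-4)=-360, F_ss(1)=60, F_ss(2)=-72; F_tt(-4)=18, F_tt(-1)=-18.
Local maxima occur where both diagonal entries negative: (-4, -1), (2, -1). Count: 2.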